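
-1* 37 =-37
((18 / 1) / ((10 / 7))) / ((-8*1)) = -63 / 40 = -1.58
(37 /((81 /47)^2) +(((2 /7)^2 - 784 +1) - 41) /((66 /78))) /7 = -137.32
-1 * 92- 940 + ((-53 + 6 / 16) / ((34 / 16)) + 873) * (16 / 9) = 72824 / 153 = 475.97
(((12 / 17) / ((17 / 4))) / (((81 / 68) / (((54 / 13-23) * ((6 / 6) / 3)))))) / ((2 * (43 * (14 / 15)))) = -2800 / 256581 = -0.01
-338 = -338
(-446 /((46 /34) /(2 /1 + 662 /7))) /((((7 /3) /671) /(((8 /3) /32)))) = -859791218 /1127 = -762902.59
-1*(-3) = 3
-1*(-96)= 96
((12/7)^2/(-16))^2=81/2401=0.03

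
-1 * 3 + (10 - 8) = -1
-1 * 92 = -92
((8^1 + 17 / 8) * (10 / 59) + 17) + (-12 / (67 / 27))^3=-6698414693 / 70980068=-94.37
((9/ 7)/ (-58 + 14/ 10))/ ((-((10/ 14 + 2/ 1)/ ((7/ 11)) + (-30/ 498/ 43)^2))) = 1337464905/ 251133565514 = 0.01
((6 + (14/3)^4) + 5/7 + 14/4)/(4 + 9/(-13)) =146.47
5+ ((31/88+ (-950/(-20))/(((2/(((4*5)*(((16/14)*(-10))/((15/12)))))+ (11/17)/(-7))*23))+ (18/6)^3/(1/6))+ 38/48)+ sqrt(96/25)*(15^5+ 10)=3541525205/23902428+ 607508*sqrt(6)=1488232.78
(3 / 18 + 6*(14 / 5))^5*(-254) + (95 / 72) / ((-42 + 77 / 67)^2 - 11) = -807253714031377094323 / 2260443712500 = -357121794.08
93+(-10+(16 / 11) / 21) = 19189 / 231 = 83.07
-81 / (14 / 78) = -451.29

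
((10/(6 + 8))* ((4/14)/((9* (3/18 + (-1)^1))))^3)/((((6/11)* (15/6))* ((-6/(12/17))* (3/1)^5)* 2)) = 704/100425126375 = 0.00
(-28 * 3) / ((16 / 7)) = -36.75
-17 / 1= -17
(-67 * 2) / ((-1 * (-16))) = -67 / 8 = -8.38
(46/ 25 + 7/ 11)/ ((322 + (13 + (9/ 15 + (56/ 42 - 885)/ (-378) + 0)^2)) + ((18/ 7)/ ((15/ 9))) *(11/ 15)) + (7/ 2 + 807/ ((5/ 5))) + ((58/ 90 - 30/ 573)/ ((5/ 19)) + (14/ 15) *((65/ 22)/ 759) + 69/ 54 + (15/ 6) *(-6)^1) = 1059209871623556153749/ 1325605502292783525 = 799.04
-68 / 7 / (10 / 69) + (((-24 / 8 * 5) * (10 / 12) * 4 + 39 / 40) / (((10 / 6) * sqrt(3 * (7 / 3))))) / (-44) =-2346 / 35 + 5883 * sqrt(7) / 61600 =-66.78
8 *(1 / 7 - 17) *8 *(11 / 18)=-41536 / 63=-659.30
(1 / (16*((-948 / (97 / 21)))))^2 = 9409 / 101460086784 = 0.00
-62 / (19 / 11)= -682 / 19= -35.89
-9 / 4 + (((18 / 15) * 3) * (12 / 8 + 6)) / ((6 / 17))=297 / 4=74.25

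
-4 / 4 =-1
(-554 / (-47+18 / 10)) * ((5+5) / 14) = 6925 / 791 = 8.75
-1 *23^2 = -529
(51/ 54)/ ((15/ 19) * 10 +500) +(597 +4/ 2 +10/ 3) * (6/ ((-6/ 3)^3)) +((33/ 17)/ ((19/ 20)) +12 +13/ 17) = -6128641874/ 14026275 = -436.94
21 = 21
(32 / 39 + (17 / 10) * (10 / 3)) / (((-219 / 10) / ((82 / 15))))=-1.62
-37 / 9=-4.11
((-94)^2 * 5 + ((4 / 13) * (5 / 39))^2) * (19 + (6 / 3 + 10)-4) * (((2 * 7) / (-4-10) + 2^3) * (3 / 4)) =6262515.22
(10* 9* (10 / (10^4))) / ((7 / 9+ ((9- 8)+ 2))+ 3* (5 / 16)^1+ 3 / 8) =324 / 18325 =0.02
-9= -9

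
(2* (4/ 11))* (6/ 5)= 48/ 55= 0.87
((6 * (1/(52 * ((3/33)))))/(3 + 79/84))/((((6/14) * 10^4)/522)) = 422037/10757500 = 0.04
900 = 900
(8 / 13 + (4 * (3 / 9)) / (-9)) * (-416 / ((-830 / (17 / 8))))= 5576 / 11205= 0.50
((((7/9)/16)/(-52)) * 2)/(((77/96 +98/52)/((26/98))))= -13/70413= -0.00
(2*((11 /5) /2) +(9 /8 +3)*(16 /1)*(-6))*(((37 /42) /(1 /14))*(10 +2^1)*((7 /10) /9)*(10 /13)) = -2039884 /585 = -3486.98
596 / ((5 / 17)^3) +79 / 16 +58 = 46976243 / 2000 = 23488.12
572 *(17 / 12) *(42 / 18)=17017 / 9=1890.78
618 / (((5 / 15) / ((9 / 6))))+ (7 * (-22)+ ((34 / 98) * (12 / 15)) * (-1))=643547 / 245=2626.72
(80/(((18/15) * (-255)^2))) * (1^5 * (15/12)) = 10/7803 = 0.00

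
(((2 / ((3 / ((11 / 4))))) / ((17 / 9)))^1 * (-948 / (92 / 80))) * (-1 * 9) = 2815560 / 391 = 7200.92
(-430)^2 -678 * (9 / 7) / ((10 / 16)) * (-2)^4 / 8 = 182110.51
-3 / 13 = -0.23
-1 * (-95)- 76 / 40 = 93.10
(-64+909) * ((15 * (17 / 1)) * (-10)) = -2154750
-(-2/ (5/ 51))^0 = -1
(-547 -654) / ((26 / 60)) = -36030 / 13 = -2771.54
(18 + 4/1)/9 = 2.44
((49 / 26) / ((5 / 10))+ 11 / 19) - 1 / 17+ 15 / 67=1269722 / 281333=4.51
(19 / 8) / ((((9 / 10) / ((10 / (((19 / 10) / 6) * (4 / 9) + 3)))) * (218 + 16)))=2375 / 66144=0.04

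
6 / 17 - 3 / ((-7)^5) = 100893 / 285719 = 0.35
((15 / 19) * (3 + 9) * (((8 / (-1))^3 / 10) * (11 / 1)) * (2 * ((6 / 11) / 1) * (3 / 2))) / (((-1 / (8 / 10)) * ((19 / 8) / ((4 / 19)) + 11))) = 21233664 / 67735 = 313.48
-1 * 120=-120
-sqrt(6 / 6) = -1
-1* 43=-43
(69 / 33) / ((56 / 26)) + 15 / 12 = 171 / 77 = 2.22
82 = 82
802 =802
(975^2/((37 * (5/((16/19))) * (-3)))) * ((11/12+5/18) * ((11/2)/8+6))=-97196125/8436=-11521.59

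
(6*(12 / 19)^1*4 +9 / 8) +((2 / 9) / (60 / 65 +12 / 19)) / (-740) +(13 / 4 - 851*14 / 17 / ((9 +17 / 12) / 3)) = -182.30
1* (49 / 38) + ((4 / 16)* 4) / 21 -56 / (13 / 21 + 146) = 2346845 / 2457042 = 0.96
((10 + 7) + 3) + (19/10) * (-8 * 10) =-132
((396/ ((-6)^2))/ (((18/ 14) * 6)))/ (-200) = -77/ 10800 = -0.01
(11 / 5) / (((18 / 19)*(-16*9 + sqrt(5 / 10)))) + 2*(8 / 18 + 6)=24023084 / 1866195 - 209*sqrt(2) / 3732390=12.87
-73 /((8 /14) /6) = -1533 /2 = -766.50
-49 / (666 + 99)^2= -49 / 585225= -0.00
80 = 80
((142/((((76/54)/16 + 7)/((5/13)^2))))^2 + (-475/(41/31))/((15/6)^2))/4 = -33404299541269/2744780674961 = -12.17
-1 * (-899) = 899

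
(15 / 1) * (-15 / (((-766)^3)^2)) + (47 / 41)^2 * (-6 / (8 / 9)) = -3012118867719195665697 / 339578613861540652096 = -8.87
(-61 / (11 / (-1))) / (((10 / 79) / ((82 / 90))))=197579 / 4950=39.91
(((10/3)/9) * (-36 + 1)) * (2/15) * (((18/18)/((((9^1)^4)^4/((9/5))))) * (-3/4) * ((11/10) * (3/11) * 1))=7/18530201888518410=0.00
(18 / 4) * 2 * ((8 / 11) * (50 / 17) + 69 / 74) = 382527 / 13838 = 27.64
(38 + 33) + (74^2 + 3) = 5550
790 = 790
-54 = -54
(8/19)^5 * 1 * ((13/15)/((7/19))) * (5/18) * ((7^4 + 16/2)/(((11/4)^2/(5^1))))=13.77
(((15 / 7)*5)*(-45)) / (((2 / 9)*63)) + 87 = 5151 / 98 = 52.56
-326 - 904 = -1230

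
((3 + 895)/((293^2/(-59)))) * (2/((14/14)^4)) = -1.23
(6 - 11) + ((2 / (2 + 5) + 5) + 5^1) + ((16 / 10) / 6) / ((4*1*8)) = 4447 / 840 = 5.29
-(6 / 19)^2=-36 / 361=-0.10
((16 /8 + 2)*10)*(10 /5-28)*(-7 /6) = 3640 /3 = 1213.33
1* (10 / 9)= 10 / 9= 1.11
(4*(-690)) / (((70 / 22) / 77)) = -66792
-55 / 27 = -2.04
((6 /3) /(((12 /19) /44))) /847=38 /231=0.16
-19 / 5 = -3.80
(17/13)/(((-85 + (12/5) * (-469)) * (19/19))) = -85/78689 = -0.00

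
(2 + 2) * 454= 1816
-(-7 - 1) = 8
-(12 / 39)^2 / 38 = -8 / 3211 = -0.00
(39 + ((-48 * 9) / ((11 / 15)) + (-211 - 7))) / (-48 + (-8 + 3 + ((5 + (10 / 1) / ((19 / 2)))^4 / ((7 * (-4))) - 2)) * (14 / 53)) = 116714705674 / 9498684679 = 12.29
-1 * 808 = -808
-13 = -13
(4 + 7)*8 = 88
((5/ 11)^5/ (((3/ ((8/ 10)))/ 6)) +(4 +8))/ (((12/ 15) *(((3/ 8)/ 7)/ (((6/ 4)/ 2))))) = 33908210/ 161051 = 210.54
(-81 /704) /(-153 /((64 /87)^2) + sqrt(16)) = 5184 /12558403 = 0.00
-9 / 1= -9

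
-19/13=-1.46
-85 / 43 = -1.98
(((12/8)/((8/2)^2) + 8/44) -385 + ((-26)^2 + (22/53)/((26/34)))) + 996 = 1287.82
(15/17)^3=3375/4913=0.69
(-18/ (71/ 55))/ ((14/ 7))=-495/ 71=-6.97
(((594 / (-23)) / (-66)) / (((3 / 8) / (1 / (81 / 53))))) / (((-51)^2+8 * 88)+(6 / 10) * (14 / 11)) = 23320 / 112908357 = 0.00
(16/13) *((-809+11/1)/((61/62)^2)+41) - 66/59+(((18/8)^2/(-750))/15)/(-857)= -3632238078384149/3762898460000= -965.28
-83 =-83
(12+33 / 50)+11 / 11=683 / 50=13.66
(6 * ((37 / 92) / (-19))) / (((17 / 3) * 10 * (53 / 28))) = -2331 / 1968685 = -0.00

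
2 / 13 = 0.15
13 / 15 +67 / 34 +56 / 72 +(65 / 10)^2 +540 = 1792747 / 3060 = 585.87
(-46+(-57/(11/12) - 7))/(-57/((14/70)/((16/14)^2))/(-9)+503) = -0.21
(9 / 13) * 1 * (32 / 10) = 144 / 65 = 2.22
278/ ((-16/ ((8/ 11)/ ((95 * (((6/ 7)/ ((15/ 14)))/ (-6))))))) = 417/ 418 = 1.00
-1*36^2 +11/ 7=-9061/ 7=-1294.43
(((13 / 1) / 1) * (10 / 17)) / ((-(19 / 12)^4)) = -2695680 / 2215457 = -1.22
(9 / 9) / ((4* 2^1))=1 / 8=0.12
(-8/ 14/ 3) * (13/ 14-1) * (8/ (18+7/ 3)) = 0.01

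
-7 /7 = -1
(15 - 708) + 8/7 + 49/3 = -14186/21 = -675.52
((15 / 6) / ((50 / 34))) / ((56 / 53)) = 901 / 560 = 1.61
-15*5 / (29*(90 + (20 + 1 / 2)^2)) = -300 / 59189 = -0.01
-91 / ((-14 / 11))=143 / 2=71.50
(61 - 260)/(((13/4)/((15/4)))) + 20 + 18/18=-2712/13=-208.62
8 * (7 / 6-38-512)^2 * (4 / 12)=21687698 / 27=803248.07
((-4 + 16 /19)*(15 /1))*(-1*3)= 2700 /19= 142.11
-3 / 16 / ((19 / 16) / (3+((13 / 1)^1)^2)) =-516 / 19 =-27.16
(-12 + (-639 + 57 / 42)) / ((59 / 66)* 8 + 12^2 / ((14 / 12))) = -300135 / 60328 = -4.98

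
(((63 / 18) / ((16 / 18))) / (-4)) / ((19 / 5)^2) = -1575 / 23104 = -0.07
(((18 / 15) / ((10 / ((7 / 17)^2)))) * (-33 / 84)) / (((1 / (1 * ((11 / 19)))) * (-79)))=2541 / 43378900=0.00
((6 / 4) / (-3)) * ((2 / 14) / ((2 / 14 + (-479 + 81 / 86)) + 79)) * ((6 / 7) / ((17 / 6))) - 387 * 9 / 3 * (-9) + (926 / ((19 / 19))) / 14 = 33388491438 / 3175277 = 10515.14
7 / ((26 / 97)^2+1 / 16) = 1053808 / 20225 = 52.10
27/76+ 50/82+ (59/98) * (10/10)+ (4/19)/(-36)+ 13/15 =16681421/6870780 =2.43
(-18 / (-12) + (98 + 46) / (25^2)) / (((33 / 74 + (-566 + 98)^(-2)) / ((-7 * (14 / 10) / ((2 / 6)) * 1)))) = -1288360166184 / 11293540625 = -114.08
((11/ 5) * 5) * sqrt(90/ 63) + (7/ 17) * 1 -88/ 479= 1857/ 8143 + 11 * sqrt(70)/ 7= 13.38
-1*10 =-10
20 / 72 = 5 / 18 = 0.28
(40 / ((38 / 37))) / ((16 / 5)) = 925 / 76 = 12.17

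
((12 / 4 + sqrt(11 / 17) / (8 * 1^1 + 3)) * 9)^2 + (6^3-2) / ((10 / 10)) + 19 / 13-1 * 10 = 486 * sqrt(187) / 187 + 2272729 / 2431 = 970.43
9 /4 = 2.25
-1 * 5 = -5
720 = 720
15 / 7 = 2.14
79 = 79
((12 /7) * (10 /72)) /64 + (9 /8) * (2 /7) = 437 /1344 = 0.33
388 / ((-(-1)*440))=97 / 110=0.88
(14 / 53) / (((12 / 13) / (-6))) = -91 / 53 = -1.72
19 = 19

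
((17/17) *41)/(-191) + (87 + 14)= 19250/191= 100.79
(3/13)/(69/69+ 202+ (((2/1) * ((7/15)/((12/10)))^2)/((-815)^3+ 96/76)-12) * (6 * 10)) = -833127452181/1866483202157197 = -0.00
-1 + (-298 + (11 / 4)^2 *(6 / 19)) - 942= -188269 / 152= -1238.61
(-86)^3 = -636056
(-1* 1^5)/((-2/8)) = 4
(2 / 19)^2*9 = 36 / 361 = 0.10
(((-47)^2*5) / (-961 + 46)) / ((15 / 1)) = -2209 / 2745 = -0.80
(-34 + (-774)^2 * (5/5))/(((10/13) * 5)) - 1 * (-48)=3894973/25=155798.92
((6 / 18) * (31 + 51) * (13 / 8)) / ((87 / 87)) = 44.42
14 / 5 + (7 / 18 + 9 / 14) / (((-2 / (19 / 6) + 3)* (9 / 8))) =81322 / 25515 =3.19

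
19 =19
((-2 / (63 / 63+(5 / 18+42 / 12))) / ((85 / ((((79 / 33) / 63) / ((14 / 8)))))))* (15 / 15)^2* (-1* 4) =2528 / 5910135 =0.00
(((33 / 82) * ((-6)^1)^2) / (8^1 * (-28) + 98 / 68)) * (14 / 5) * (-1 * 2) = 80784 / 221605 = 0.36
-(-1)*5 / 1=5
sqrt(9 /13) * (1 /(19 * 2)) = 3 * sqrt(13) /494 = 0.02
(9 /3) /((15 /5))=1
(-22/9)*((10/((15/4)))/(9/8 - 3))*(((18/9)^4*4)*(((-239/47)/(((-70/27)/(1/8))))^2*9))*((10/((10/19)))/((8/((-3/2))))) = -5802008454/13530125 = -428.82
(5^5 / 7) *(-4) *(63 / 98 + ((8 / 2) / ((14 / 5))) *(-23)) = 2818750 / 49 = 57525.51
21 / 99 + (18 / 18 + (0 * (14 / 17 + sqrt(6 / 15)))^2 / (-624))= 40 / 33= 1.21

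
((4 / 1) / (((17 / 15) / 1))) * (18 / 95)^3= 69984 / 2915075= 0.02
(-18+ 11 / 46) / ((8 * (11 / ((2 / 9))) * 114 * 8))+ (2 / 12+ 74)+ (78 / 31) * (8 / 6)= 2101250699 / 27105408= 77.52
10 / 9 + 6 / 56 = 307 / 252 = 1.22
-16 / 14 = -1.14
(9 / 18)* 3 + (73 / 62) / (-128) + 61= 495927 / 7936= 62.49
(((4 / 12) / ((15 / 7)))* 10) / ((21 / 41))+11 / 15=509 / 135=3.77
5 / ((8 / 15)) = 75 / 8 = 9.38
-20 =-20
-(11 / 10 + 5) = -61 / 10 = -6.10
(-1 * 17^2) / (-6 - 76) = 289 / 82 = 3.52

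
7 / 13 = 0.54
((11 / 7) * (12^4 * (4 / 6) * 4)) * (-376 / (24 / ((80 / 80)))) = -9529344 / 7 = -1361334.86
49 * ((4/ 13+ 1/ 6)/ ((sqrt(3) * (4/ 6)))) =20.13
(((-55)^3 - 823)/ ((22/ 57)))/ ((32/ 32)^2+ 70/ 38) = -30179239/ 198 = -152420.40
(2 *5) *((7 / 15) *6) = 28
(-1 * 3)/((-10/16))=24/5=4.80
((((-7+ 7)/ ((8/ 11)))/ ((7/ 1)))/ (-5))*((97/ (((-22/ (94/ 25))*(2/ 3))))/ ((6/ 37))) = 0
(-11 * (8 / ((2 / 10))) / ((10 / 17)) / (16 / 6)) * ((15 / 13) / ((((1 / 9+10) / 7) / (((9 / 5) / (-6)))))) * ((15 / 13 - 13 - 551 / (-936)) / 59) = -53201313 / 4147936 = -12.83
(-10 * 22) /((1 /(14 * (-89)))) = 274120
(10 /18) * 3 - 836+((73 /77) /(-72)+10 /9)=-513273 /616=-833.24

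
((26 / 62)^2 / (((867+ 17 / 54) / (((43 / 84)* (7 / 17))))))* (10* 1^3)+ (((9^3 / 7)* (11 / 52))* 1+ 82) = 5794760794385 / 55702439156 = 104.03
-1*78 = -78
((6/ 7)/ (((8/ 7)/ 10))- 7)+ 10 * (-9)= -179/ 2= -89.50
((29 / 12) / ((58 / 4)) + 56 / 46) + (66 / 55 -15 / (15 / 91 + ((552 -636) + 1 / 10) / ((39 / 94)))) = 126472462 / 47576535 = 2.66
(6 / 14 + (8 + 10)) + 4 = 157 / 7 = 22.43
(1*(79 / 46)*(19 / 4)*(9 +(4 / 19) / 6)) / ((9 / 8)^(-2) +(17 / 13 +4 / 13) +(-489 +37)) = -14280435 / 87109832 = -0.16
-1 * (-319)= 319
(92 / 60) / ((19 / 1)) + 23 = 6578 / 285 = 23.08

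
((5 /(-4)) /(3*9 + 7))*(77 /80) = -77 /2176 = -0.04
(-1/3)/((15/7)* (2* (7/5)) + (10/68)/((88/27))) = -2992/54261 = -0.06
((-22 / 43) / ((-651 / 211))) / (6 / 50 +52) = 116050 / 36474879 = 0.00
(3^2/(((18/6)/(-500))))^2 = 2250000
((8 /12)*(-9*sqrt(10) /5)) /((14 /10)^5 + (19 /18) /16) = -1080000*sqrt(10) /4899791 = -0.70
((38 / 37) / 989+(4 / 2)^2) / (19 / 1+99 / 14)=409948 / 2671289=0.15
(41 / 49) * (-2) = -82 / 49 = -1.67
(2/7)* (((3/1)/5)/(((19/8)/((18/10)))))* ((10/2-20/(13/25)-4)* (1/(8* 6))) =-4383/43225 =-0.10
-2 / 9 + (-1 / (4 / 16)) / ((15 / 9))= -118 / 45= -2.62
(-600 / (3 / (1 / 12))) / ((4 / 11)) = -275 / 6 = -45.83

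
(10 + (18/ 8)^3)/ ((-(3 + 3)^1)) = -1369/ 384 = -3.57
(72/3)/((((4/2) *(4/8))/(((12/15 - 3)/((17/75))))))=-232.94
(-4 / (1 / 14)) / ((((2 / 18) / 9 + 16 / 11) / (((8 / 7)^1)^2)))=-456192 / 9149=-49.86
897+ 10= 907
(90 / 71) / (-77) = -90 / 5467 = -0.02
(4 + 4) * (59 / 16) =59 / 2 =29.50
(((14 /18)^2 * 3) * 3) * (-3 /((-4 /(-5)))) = -245 /12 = -20.42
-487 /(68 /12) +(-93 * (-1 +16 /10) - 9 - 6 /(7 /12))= -95811 /595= -161.03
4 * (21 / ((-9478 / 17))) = -102 / 677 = -0.15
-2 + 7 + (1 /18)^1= 91 /18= 5.06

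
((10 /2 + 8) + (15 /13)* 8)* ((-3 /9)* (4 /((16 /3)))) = -289 /52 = -5.56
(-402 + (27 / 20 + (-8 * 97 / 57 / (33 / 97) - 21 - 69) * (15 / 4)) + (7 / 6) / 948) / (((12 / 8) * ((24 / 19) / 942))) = -828881493563 / 1877040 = -441589.68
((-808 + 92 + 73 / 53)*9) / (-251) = 340875 / 13303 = 25.62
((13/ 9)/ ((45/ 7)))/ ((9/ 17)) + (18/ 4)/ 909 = 316139/ 736290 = 0.43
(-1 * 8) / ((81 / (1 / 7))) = -8 / 567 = -0.01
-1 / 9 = -0.11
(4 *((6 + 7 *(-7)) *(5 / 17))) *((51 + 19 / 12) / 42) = -135665 / 2142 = -63.34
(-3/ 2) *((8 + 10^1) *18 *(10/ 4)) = -1215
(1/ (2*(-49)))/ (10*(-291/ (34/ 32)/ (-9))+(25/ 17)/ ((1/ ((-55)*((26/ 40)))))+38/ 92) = -2346/ 57972047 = -0.00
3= 3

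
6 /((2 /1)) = 3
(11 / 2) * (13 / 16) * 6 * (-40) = -2145 / 2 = -1072.50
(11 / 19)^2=121 / 361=0.34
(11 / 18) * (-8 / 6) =-22 / 27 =-0.81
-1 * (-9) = 9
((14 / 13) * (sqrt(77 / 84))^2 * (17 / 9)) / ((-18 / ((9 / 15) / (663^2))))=-77 / 544548420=-0.00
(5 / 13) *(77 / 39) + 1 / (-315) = 40256 / 53235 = 0.76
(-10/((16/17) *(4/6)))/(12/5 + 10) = -1275/992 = -1.29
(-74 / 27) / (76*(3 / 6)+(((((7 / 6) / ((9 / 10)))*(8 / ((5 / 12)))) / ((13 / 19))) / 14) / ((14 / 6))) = -3367 / 48051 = -0.07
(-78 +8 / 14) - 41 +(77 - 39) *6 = 767 / 7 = 109.57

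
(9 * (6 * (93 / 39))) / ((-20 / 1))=-837 / 130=-6.44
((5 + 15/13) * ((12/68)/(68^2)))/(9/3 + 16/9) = 135/2746367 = 0.00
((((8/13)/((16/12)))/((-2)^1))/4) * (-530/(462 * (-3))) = -265/12012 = -0.02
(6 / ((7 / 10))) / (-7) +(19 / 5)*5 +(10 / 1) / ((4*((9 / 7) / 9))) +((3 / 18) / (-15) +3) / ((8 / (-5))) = 235723 / 7056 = 33.41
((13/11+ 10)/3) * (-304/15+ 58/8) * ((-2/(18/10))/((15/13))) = 37843/810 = 46.72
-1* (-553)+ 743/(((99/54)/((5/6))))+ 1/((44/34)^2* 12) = 890.78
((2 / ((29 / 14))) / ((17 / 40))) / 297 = 1120 / 146421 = 0.01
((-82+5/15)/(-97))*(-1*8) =-1960/291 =-6.74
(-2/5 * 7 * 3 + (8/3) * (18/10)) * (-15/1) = 54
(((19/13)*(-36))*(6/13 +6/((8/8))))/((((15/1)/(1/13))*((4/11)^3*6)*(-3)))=177023/87880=2.01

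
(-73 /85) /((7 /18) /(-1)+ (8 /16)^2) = 2628 /425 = 6.18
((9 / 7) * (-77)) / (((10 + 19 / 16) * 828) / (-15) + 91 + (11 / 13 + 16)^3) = -4350060 / 186932573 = -0.02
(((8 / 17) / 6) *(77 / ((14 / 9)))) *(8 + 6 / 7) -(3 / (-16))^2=1046481 / 30464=34.35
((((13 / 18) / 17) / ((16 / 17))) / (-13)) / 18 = -1 / 5184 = -0.00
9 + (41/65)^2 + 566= 575.40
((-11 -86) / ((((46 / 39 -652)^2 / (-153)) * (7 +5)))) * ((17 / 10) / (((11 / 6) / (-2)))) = -383743737 / 70867051640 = -0.01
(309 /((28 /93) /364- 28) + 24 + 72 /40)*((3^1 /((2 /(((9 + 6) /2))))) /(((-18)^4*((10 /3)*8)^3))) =416479 /4991533056000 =0.00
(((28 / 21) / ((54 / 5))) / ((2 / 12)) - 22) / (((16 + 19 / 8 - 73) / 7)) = 32144 / 11799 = 2.72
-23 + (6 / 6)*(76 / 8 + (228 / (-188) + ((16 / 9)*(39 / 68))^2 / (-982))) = -1766343941 / 120046554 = -14.71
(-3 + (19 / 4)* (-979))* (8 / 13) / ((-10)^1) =18613 / 65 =286.35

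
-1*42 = -42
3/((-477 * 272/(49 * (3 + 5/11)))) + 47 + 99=34727213/237864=146.00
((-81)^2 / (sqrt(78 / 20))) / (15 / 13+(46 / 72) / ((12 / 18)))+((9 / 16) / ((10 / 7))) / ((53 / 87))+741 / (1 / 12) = 52488 * sqrt(390) / 659+75409641 / 8480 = 10465.57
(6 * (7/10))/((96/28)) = 49/40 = 1.22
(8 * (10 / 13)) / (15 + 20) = 16 / 91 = 0.18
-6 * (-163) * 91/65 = 6846/5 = 1369.20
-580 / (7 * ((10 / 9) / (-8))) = 4176 / 7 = 596.57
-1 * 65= -65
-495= -495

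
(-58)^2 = 3364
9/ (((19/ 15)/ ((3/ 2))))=405/ 38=10.66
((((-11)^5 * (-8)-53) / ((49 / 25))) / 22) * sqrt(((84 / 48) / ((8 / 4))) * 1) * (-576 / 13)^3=-769401483264000 * sqrt(14) / 1184183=-2431074203.27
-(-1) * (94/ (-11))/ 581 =-94/ 6391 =-0.01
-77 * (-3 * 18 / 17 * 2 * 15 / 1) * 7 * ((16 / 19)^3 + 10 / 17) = 120692685960 / 1982251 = 60886.68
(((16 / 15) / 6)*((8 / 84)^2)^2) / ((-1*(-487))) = 128 / 4262051115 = 0.00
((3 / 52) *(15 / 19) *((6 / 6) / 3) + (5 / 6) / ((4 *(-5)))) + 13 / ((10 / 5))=38375 / 5928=6.47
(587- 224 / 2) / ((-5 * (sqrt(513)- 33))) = 95 * sqrt(57) / 192 + 1045 / 192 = 9.18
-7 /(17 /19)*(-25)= 3325 /17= 195.59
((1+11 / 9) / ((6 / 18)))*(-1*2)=-40 / 3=-13.33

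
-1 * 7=-7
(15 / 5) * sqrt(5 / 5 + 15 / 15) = 3 * sqrt(2) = 4.24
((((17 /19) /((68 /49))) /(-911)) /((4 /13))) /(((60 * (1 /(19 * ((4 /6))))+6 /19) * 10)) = -637 /13992960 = -0.00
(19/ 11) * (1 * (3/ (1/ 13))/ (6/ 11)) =247/ 2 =123.50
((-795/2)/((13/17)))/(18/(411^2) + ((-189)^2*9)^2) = -253663035/50436706303985326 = -0.00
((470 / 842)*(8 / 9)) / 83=1880 / 314487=0.01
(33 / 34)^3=35937 / 39304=0.91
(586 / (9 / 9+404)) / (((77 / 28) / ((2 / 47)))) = 0.02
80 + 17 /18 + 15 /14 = 5167 /63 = 82.02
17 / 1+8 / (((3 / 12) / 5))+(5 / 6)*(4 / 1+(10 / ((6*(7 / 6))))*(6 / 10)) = 3802 / 21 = 181.05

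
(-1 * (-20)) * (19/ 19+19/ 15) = 136/ 3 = 45.33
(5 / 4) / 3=5 / 12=0.42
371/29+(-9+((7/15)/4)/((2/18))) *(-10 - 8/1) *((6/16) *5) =281.11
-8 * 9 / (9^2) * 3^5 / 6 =-36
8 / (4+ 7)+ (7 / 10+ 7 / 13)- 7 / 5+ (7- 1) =9389 / 1430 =6.57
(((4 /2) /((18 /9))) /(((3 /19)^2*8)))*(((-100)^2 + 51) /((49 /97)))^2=1984927094.41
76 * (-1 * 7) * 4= -2128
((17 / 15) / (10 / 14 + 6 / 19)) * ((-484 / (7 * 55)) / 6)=-7106 / 30825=-0.23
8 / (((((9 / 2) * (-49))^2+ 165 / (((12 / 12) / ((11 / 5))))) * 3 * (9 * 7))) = 32 / 37031337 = 0.00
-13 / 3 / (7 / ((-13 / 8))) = 169 / 168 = 1.01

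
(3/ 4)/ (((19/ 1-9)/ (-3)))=-9/ 40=-0.22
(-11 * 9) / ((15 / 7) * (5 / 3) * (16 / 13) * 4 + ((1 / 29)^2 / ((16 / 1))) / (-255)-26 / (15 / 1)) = -30912401520 / 4948820677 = -6.25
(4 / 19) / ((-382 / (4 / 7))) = -8 / 25403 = -0.00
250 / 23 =10.87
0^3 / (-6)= 0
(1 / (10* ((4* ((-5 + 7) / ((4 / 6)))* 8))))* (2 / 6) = 1 / 2880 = 0.00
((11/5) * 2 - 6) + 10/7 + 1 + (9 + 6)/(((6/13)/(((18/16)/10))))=5023/1120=4.48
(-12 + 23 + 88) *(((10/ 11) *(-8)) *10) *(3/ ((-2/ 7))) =75600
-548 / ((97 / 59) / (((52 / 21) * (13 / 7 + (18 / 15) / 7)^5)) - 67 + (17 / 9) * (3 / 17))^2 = -151118371787366663570388783168 / 1224904789703461100734190475625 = -0.12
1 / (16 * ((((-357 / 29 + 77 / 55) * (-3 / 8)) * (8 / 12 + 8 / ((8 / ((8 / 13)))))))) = 377 / 31640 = 0.01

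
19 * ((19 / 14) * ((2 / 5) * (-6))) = -2166 / 35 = -61.89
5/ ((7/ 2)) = 10/ 7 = 1.43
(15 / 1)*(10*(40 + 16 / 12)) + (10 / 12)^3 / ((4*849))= 4547923325 / 733536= 6200.00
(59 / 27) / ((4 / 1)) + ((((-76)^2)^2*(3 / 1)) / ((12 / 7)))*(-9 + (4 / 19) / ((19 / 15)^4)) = -1068434405023 / 2052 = -520679534.61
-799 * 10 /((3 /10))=-79900 /3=-26633.33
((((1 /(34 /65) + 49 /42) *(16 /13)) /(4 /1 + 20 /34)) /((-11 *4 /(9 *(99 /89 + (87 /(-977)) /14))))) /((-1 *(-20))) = -211381503 /22630387780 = -0.01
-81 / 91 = -0.89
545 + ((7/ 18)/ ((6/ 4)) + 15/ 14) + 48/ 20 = 1037101/ 1890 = 548.73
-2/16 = -1/8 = -0.12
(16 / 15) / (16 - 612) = -4 / 2235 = -0.00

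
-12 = -12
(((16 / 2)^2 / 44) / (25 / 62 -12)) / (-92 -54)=496 / 577357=0.00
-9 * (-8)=72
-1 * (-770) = 770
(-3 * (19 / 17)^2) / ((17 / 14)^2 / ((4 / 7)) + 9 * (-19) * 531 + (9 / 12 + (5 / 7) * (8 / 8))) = 40432 / 979638617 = 0.00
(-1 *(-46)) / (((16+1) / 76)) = 3496 / 17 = 205.65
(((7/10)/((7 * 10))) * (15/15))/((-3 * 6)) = -1/1800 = -0.00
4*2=8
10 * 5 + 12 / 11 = 562 / 11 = 51.09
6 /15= 2 /5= 0.40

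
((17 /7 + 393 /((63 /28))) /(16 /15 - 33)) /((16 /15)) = -278925 /53648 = -5.20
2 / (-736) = -1 / 368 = -0.00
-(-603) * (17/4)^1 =10251/4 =2562.75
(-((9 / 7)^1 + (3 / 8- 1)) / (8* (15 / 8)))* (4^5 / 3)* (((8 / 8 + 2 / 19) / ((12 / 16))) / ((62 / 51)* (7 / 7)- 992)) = 161024 / 7200525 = 0.02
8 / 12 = 2 / 3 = 0.67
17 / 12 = 1.42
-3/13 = -0.23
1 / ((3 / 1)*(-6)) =-1 / 18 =-0.06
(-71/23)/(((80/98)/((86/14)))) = -21371/920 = -23.23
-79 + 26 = -53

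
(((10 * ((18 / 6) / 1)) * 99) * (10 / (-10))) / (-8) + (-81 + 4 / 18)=10457 / 36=290.47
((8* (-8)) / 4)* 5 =-80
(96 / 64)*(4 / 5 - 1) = -3 / 10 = -0.30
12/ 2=6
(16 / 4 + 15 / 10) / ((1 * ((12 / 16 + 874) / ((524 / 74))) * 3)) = 0.01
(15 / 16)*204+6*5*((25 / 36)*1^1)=2545 / 12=212.08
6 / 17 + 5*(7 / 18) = 703 / 306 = 2.30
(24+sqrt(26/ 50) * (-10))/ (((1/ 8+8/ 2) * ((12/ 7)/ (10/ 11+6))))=8512/ 363 - 2128 * sqrt(13)/ 1089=16.40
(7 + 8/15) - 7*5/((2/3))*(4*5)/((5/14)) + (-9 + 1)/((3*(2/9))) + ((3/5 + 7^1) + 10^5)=1455947/15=97063.13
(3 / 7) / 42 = 1 / 98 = 0.01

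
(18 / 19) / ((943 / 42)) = 756 / 17917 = 0.04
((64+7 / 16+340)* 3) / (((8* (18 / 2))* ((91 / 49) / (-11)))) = -166089 / 1664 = -99.81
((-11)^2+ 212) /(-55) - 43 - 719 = -42243 /55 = -768.05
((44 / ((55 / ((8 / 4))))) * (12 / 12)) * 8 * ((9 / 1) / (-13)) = -576 / 65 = -8.86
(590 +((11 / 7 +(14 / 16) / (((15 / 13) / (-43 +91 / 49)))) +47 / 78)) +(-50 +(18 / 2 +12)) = 1452289 / 2730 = 531.97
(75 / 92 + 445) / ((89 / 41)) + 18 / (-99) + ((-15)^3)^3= -3462516473706111 / 90068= -38443359169.81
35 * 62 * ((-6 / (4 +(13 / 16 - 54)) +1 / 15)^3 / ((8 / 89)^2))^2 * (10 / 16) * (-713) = -1184215094511536248196677505329529 / 1773682491929320224368640000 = -667659.01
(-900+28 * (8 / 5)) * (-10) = 8552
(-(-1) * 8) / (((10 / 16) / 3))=38.40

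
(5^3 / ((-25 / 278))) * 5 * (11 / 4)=-38225 / 2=-19112.50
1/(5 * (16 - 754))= -1/3690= -0.00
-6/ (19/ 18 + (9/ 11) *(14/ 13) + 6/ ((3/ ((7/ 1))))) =-0.38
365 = 365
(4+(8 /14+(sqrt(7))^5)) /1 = 32 /7+49 * sqrt(7) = 134.21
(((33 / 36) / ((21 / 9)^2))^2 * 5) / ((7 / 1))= 5445 / 268912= 0.02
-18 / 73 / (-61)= 18 / 4453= 0.00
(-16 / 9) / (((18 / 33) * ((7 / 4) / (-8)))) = 2816 / 189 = 14.90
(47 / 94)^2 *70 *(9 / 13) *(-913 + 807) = -1284.23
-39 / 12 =-13 / 4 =-3.25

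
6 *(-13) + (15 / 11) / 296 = -78.00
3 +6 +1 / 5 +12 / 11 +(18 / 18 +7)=1006 / 55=18.29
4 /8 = 0.50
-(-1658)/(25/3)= 4974/25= 198.96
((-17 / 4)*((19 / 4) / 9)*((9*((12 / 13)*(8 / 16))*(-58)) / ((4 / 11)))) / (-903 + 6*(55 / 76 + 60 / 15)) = -1957703 / 1152216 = -1.70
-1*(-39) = 39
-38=-38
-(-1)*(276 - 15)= 261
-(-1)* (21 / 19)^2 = 441 / 361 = 1.22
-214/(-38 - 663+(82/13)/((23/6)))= 0.31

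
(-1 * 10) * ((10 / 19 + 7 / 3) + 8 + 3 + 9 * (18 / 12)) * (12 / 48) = -68.40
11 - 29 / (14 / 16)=-155 / 7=-22.14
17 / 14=1.21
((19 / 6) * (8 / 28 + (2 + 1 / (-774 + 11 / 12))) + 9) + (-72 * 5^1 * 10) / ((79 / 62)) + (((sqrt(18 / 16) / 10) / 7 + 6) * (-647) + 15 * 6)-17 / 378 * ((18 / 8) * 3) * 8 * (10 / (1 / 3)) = -6683.74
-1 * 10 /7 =-10 /7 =-1.43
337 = 337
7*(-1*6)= -42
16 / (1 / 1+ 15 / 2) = 32 / 17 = 1.88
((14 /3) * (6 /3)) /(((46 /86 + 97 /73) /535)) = 4702222 /1755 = 2679.33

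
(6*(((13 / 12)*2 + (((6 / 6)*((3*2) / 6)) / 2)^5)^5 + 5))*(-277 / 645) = -127141846829887 / 876525649920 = -145.05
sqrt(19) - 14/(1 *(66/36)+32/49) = -4116/731+sqrt(19) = -1.27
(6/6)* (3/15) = 1/5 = 0.20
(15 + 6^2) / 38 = 51 / 38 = 1.34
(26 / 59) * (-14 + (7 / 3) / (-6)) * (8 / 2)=-13468 / 531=-25.36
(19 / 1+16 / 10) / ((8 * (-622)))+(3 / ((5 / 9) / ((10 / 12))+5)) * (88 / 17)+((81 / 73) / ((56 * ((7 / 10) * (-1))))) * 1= 69650145461 / 25719774640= 2.71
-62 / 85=-0.73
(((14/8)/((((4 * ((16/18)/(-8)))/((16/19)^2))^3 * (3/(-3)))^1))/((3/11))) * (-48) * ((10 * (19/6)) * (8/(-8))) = 98099527680/2476099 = 39618.58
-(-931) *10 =9310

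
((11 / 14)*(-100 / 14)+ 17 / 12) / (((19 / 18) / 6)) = -22203 / 931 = -23.85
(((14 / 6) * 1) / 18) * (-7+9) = 7 / 27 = 0.26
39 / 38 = 1.03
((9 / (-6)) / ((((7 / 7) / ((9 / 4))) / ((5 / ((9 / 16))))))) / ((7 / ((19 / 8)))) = -285 / 28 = -10.18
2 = 2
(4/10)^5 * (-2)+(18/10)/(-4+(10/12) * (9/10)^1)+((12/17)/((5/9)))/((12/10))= 334606/690625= 0.48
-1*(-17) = 17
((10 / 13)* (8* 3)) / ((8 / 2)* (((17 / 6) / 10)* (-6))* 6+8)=-300 / 533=-0.56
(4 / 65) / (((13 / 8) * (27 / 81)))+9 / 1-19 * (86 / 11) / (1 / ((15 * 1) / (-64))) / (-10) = 3350409 / 594880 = 5.63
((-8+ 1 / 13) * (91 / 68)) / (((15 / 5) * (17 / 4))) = -721 / 867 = -0.83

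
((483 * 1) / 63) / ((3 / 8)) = 184 / 9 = 20.44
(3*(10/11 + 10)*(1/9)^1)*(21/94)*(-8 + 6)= -1.62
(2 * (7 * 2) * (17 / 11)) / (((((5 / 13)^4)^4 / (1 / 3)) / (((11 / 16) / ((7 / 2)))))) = 11312082356114057297 / 915527343750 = 12355810.49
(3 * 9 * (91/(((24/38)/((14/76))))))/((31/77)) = 441441/248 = 1780.00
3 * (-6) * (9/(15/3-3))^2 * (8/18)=-162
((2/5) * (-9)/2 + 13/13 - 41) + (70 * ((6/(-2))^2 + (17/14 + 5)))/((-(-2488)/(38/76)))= -1034659/24880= -41.59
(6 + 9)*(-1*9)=-135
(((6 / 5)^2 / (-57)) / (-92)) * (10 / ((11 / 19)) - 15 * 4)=-282 / 24035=-0.01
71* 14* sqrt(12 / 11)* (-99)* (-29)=2980669.73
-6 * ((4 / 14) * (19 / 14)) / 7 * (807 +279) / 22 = -61902 / 3773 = -16.41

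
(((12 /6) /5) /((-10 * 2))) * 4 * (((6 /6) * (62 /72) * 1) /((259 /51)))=-527 /38850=-0.01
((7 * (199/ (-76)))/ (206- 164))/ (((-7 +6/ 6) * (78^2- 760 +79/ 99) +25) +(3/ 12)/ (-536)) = 586652/ 42914765587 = 0.00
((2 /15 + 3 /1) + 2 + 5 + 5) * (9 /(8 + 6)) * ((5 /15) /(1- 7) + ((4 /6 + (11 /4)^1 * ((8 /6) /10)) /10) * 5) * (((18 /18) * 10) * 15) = 18841 /28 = 672.89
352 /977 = 0.36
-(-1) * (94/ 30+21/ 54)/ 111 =317/ 9990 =0.03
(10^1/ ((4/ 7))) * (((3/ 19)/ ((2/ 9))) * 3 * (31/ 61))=87885/ 4636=18.96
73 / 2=36.50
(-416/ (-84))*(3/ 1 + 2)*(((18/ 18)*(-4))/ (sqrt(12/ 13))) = -1040*sqrt(39)/ 63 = -103.09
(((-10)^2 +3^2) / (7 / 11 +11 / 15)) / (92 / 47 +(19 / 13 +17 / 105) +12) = 104893425 / 20537072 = 5.11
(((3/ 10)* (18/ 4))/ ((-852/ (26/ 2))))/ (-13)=9/ 5680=0.00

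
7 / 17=0.41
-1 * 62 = -62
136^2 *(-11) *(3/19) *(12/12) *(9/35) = -5493312/665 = -8260.62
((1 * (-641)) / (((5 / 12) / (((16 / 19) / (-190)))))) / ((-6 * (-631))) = 10256 / 5694775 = 0.00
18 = 18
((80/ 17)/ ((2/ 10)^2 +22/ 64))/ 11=64000/ 57409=1.11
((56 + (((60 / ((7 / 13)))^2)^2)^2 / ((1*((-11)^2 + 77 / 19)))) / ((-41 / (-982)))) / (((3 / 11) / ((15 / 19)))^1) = 59174985944938619986512560 / 4490779979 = 13176995137070958.24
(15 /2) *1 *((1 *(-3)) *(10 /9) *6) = -150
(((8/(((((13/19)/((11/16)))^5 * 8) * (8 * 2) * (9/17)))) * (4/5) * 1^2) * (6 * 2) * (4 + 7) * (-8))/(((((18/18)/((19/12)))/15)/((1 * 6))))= -1416859015834097/97332232192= -14556.94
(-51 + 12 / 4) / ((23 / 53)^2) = -134832 / 529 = -254.88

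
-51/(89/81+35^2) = -0.04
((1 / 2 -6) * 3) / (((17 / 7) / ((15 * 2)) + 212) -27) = -3465 / 38867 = -0.09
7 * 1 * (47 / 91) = 47 / 13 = 3.62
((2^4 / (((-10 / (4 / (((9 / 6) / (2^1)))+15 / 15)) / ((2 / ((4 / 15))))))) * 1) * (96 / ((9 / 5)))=-4053.33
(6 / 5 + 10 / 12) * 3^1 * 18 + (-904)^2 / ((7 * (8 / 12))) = 6132963 / 35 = 175227.51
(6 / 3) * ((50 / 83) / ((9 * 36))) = 25 / 6723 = 0.00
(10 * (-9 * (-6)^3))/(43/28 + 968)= 181440/9049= 20.05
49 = 49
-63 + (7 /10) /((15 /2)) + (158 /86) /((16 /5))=-3216359 /51600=-62.33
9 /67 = 0.13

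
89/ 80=1.11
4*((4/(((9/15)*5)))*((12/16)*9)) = 36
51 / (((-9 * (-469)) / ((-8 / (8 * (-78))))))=17 / 109746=0.00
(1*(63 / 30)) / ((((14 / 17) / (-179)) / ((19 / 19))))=-9129 / 20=-456.45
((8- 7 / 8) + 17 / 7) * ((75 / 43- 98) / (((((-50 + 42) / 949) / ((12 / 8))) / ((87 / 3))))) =182824617495 / 38528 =4745240.28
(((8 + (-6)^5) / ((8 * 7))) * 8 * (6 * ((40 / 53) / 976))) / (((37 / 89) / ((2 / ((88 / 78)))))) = -21.95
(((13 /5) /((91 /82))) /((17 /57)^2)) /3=88806 /10115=8.78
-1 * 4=-4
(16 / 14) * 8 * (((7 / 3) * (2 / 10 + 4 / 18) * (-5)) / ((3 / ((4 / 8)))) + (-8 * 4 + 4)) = -21344 / 81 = -263.51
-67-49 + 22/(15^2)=-115.90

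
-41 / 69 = -0.59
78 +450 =528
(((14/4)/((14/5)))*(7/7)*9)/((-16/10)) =-225/32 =-7.03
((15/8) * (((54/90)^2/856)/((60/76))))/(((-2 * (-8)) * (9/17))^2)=5491/394444800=0.00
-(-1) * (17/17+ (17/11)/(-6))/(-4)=-49/264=-0.19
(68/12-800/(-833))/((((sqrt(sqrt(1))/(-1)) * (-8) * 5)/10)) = 16561/9996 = 1.66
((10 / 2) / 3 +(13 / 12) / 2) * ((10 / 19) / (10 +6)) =265 / 3648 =0.07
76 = 76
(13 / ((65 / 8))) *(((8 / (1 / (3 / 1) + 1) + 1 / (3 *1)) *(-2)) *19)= -5776 / 15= -385.07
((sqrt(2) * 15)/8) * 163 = 2445 * sqrt(2)/8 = 432.22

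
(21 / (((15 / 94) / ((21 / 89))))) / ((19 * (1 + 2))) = 4606 / 8455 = 0.54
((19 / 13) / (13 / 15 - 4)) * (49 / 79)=-13965 / 48269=-0.29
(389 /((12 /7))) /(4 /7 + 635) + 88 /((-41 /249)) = -1169056355 /2188908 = -534.08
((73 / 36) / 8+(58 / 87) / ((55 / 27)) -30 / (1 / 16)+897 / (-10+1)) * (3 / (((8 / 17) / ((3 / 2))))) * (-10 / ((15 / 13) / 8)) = 2027171341 / 5280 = 383933.97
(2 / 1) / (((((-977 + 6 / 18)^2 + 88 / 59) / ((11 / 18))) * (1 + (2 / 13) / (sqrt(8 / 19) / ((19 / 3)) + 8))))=480909 * sqrt(38) / 9757350336889988 + 6133167469 / 4878675168444994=0.00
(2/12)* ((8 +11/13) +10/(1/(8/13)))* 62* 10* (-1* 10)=-15500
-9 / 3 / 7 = -3 / 7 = -0.43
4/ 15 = 0.27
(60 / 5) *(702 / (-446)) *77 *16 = -5189184 / 223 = -23269.88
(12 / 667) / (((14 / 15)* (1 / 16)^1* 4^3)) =45 / 9338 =0.00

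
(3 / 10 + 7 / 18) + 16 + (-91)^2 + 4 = 373576 / 45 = 8301.69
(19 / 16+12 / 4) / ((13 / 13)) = 67 / 16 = 4.19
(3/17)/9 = 0.02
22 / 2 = 11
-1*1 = -1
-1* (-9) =9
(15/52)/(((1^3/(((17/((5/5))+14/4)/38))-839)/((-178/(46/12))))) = 54735/3420859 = 0.02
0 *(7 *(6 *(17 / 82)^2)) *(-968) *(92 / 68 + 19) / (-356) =0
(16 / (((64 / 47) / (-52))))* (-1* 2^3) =4888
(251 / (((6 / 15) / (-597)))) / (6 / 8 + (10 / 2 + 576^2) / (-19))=28470930 / 1327067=21.45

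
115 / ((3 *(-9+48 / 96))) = -230 / 51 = -4.51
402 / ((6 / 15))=1005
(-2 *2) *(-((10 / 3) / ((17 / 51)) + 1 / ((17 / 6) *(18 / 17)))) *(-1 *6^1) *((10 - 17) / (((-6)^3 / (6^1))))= -434 / 9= -48.22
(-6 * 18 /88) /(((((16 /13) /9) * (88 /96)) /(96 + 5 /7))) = -6415929 /6776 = -946.86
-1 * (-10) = 10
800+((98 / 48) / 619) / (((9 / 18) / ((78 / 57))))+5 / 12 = 112965679 / 141132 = 800.43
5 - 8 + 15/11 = -18/11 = -1.64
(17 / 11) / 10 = 0.15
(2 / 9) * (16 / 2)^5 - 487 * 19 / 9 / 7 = 149833 / 21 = 7134.90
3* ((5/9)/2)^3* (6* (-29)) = -3625/324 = -11.19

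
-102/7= -14.57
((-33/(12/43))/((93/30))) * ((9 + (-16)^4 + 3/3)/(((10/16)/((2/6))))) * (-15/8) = 77508145/31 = 2500262.74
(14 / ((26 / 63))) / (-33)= -147 / 143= -1.03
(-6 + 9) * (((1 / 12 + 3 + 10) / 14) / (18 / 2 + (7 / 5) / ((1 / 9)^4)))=785 / 2574432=0.00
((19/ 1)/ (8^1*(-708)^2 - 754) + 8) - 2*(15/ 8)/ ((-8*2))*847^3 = 18272011310409511/ 128299456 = 142416904.02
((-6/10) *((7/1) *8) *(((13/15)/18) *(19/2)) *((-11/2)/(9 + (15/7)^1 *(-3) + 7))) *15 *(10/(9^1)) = 266266/1809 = 147.19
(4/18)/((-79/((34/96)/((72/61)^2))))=-63257/88459776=-0.00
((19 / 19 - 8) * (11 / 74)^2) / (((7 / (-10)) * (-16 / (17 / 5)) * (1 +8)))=-2057 / 394272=-0.01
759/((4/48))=9108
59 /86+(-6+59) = 4617 /86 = 53.69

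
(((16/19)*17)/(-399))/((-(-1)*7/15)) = -1360/17689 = -0.08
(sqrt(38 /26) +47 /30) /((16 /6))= 3 *sqrt(247) /104 +47 /80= 1.04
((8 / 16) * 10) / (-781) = -5 / 781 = -0.01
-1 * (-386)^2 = -148996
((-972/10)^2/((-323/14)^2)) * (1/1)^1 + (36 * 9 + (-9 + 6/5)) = 871015161/2608225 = 333.95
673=673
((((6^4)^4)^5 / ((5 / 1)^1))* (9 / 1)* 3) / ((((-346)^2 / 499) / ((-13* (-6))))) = 46946038634519461626188800447151611382829037283186315564021434023936 / 149645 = 313716052220384654523631300000000000000000000000000000000000000.00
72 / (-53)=-72 / 53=-1.36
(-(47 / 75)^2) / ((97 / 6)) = -4418 / 181875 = -0.02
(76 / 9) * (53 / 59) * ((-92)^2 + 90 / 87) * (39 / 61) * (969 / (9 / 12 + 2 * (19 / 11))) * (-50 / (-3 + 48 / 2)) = -22527545.69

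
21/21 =1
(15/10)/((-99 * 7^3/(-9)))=3/7546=0.00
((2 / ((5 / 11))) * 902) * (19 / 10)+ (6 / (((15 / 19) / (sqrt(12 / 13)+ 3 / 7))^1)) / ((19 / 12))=48 * sqrt(39) / 65+ 1319986 / 175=7547.39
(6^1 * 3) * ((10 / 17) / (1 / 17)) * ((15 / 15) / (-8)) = -45 / 2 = -22.50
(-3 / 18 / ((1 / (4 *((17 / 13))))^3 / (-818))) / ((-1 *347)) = -128602688 / 2287077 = -56.23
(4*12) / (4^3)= 3 / 4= 0.75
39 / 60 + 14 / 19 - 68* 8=-206193 / 380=-542.61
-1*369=-369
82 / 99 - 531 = -52487 / 99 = -530.17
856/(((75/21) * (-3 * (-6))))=2996/225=13.32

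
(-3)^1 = -3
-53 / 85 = -0.62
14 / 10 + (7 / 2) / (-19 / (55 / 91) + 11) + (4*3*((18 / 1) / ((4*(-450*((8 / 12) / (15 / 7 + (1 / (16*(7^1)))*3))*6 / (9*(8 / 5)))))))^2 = 29014603601 / 13769000000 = 2.11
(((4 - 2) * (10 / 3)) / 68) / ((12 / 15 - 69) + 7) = -25 / 15606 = -0.00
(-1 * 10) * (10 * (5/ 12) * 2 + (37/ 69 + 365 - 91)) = -65060/ 23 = -2828.70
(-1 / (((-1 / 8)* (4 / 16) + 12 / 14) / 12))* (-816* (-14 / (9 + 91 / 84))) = -368492544 / 22385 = -16461.58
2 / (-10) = -1 / 5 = -0.20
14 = 14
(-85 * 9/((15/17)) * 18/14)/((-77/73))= 569619/539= 1056.81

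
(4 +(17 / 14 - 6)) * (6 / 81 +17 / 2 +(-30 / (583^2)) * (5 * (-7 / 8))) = -314751389 / 46719288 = -6.74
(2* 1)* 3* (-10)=-60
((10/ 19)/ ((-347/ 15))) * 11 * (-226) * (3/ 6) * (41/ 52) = 3822225/ 171418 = 22.30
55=55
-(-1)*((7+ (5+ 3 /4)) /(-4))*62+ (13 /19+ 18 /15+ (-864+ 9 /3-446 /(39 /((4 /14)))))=-219930499 /207480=-1060.01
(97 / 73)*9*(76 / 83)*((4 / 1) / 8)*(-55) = -301.13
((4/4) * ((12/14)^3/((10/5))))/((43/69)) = 7452/14749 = 0.51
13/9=1.44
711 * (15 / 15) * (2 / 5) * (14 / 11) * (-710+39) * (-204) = 247735152 / 5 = 49547030.40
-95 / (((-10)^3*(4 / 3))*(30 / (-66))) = -627 / 4000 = -0.16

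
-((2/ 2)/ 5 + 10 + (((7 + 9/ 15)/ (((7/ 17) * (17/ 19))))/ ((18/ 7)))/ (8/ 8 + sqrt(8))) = -2852/ 315 - 722 * sqrt(2)/ 315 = -12.30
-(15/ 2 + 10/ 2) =-25/ 2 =-12.50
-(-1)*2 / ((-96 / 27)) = -9 / 16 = -0.56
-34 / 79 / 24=-17 / 948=-0.02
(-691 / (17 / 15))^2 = 107433225 / 289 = 371741.26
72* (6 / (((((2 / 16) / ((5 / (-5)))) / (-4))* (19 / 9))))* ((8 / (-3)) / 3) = -110592 / 19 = -5820.63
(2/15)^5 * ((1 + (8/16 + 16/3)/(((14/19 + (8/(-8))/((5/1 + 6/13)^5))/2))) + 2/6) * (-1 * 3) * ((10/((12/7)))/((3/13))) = -0.05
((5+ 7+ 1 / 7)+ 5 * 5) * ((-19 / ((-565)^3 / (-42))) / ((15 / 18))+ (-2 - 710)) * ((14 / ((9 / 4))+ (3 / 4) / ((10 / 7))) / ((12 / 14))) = -5068812428598919 / 24348886875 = -208174.30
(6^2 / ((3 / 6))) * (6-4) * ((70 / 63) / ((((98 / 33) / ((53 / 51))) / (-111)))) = -5177040 / 833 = -6214.93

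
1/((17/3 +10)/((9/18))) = 0.03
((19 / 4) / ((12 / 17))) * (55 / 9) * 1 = 17765 / 432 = 41.12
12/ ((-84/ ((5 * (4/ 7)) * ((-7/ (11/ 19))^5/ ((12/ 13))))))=55204627205/ 483153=114259.10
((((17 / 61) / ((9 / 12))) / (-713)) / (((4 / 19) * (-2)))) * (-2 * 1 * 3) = -323 / 43493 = -0.01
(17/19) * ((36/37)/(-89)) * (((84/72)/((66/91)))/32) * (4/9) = -10829/49553064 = -0.00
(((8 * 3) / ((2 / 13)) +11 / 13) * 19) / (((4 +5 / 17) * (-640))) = -658597 / 607360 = -1.08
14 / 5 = 2.80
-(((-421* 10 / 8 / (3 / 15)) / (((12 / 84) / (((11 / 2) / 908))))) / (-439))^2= -656788680625 / 10169057698816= -0.06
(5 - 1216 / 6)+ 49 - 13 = -485 / 3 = -161.67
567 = 567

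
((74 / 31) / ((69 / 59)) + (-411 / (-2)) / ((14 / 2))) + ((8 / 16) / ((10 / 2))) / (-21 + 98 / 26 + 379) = 11055121972 / 352090095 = 31.40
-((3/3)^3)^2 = -1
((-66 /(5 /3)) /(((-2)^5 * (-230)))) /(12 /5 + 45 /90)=-99 /53360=-0.00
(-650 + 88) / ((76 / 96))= -709.89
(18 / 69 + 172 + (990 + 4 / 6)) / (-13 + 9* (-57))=-40121 / 18147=-2.21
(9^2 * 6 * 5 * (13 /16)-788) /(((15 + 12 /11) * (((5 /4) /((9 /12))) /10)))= 104401 /236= 442.38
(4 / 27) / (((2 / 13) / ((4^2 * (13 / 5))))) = 5408 / 135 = 40.06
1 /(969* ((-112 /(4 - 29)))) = 25 /108528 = 0.00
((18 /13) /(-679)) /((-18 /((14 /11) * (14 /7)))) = 4 /13871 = 0.00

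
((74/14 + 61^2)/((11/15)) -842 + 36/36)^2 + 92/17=1812272098621/100793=17980138.49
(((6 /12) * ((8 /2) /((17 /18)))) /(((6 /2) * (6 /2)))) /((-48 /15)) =-0.07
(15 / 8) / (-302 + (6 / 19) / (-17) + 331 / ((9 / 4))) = -43605 / 3602528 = -0.01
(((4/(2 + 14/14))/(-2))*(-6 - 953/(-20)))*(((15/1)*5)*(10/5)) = -4165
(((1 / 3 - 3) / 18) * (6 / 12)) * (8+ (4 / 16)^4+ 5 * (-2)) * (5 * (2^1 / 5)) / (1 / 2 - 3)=-511 / 4320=-0.12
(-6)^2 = 36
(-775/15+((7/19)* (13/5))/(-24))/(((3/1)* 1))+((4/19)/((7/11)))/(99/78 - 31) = -70924449/4112360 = -17.25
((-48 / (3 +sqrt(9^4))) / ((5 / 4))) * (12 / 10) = -96 / 175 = -0.55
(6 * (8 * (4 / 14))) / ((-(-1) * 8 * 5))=12 / 35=0.34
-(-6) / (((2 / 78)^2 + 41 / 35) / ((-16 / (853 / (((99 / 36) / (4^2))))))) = -1756755 / 106447576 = -0.02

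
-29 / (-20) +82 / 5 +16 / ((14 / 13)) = 4579 / 140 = 32.71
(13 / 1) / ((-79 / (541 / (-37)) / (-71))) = -499343 / 2923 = -170.83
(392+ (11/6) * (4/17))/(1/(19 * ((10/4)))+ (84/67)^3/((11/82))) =3145173431345/117906414123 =26.68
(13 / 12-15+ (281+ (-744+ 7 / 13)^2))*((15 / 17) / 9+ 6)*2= 348782875295 / 51714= 6744457.50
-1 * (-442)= 442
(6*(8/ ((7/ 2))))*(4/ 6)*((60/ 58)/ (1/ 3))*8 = 46080/ 203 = 227.00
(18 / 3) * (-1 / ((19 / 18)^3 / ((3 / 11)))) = -104976 / 75449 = -1.39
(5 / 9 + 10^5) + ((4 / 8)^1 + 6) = 1800127 / 18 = 100007.06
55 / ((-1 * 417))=-55 / 417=-0.13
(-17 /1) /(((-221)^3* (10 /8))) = 4 /3174665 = 0.00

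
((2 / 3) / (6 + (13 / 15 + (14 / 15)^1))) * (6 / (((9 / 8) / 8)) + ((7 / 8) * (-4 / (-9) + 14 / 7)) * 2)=325 / 81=4.01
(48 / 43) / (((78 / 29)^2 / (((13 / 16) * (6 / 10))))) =841 / 11180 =0.08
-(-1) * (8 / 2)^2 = 16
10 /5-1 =1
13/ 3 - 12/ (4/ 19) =-52.67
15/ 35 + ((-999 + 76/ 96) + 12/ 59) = -9887977/ 9912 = -997.58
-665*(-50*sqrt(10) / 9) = 33250*sqrt(10) / 9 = 11682.86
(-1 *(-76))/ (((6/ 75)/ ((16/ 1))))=15200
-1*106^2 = -11236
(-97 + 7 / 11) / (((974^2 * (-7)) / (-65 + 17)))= -12720 / 18262013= -0.00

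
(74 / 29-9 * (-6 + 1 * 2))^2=1249924 / 841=1486.24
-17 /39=-0.44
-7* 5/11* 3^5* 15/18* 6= -42525/11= -3865.91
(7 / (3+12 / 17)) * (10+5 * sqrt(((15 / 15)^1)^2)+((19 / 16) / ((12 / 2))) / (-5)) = 122077 / 4320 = 28.26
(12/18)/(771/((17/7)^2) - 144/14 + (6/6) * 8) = 4046/779487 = 0.01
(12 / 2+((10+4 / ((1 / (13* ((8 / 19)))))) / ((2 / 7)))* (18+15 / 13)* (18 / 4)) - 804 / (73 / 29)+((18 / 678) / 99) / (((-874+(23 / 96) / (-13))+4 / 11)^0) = 9308.39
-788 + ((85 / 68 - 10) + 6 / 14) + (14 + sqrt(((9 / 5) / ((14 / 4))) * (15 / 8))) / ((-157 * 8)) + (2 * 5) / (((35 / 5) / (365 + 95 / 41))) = -24475499 / 90118 - 3 * sqrt(21) / 17584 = -271.59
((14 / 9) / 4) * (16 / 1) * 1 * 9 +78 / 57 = 1090 / 19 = 57.37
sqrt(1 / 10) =sqrt(10) / 10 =0.32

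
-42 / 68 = -21 / 34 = -0.62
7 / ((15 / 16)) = 112 / 15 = 7.47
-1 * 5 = -5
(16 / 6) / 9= 8 / 27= 0.30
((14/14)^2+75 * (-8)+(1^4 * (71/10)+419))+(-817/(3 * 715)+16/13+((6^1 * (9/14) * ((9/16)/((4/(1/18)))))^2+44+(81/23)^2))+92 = -4308211250699/182191865856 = -23.65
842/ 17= 49.53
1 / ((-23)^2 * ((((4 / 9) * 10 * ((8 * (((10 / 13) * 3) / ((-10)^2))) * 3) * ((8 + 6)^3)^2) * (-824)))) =-13 / 105027027976192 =-0.00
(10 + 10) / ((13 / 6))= 120 / 13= 9.23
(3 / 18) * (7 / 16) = 7 / 96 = 0.07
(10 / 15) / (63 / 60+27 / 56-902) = -560 / 756393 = -0.00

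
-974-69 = -1043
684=684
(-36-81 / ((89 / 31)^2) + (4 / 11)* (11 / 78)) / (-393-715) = 14141041 / 342282252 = 0.04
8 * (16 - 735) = -5752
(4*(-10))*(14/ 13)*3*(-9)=15120/ 13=1163.08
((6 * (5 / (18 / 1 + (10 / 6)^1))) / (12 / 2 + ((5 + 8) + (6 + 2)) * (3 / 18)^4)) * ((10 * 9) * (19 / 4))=16621200 / 153341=108.39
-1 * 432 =-432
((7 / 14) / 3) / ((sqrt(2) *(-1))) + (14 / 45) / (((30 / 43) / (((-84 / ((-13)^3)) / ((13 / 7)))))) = 58996 / 6426225 - sqrt(2) / 12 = -0.11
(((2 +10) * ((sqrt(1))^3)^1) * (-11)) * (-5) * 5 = 3300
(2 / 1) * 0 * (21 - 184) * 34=0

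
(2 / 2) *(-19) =-19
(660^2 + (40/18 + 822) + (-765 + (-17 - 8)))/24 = 980177/54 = 18151.43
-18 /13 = -1.38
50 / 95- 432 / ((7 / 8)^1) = -65594 / 133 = -493.19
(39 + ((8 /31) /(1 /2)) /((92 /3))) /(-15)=-9273 /3565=-2.60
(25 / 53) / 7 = 25 / 371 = 0.07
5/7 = 0.71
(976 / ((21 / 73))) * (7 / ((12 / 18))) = 35624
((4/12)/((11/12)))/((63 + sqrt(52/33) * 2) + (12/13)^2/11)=237805308/41185078795 - 456976 * sqrt(429)/41185078795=0.01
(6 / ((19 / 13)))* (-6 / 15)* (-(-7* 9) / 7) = -1404 / 95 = -14.78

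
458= 458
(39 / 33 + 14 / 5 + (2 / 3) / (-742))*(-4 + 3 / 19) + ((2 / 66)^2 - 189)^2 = 1492404890901508 / 41797785645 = 35705.36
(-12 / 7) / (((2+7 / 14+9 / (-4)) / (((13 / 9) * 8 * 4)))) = -6656 / 21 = -316.95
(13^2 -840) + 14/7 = -669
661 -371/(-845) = 558916/845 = 661.44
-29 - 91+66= -54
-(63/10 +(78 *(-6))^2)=-2190303/10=-219030.30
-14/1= -14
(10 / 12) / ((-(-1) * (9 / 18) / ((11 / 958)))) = 55 / 2874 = 0.02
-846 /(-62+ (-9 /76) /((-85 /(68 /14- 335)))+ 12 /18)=114768360 /8382877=13.69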